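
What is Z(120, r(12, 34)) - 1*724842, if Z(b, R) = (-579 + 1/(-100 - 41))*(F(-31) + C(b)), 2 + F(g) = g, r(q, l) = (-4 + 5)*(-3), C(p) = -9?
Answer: -32924614/47 ≈ -7.0052e+5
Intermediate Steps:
r(q, l) = -3 (r(q, l) = 1*(-3) = -3)
F(g) = -2 + g
Z(b, R) = 1142960/47 (Z(b, R) = (-579 + 1/(-100 - 41))*((-2 - 31) - 9) = (-579 + 1/(-141))*(-33 - 9) = (-579 - 1/141)*(-42) = -81640/141*(-42) = 1142960/47)
Z(120, r(12, 34)) - 1*724842 = 1142960/47 - 1*724842 = 1142960/47 - 724842 = -32924614/47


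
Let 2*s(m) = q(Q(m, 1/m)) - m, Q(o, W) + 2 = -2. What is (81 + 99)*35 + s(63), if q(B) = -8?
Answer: 12529/2 ≈ 6264.5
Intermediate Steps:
Q(o, W) = -4 (Q(o, W) = -2 - 2 = -4)
s(m) = -4 - m/2 (s(m) = (-8 - m)/2 = -4 - m/2)
(81 + 99)*35 + s(63) = (81 + 99)*35 + (-4 - ½*63) = 180*35 + (-4 - 63/2) = 6300 - 71/2 = 12529/2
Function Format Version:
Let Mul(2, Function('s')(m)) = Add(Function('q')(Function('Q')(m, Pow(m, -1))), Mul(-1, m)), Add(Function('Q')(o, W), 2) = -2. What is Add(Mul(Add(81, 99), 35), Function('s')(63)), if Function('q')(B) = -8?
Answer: Rational(12529, 2) ≈ 6264.5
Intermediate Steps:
Function('Q')(o, W) = -4 (Function('Q')(o, W) = Add(-2, -2) = -4)
Function('s')(m) = Add(-4, Mul(Rational(-1, 2), m)) (Function('s')(m) = Mul(Rational(1, 2), Add(-8, Mul(-1, m))) = Add(-4, Mul(Rational(-1, 2), m)))
Add(Mul(Add(81, 99), 35), Function('s')(63)) = Add(Mul(Add(81, 99), 35), Add(-4, Mul(Rational(-1, 2), 63))) = Add(Mul(180, 35), Add(-4, Rational(-63, 2))) = Add(6300, Rational(-71, 2)) = Rational(12529, 2)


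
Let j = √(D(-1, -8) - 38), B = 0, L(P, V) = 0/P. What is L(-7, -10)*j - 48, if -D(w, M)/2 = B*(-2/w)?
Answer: -48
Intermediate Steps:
L(P, V) = 0
D(w, M) = 0 (D(w, M) = -0*(-2/w) = -2*0 = 0)
j = I*√38 (j = √(0 - 38) = √(-38) = I*√38 ≈ 6.1644*I)
L(-7, -10)*j - 48 = 0*(I*√38) - 48 = 0 - 48 = -48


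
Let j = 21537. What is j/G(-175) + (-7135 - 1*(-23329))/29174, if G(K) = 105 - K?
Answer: 316427379/4084360 ≈ 77.473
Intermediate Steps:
j/G(-175) + (-7135 - 1*(-23329))/29174 = 21537/(105 - 1*(-175)) + (-7135 - 1*(-23329))/29174 = 21537/(105 + 175) + (-7135 + 23329)*(1/29174) = 21537/280 + 16194*(1/29174) = 21537*(1/280) + 8097/14587 = 21537/280 + 8097/14587 = 316427379/4084360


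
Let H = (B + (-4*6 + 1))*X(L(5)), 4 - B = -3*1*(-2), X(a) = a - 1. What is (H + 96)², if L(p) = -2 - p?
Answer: 87616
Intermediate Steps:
X(a) = -1 + a
B = -2 (B = 4 - (-3*1)*(-2) = 4 - (-3)*(-2) = 4 - 1*6 = 4 - 6 = -2)
H = 200 (H = (-2 + (-4*6 + 1))*(-1 + (-2 - 1*5)) = (-2 + (-24 + 1))*(-1 + (-2 - 5)) = (-2 - 23)*(-1 - 7) = -25*(-8) = 200)
(H + 96)² = (200 + 96)² = 296² = 87616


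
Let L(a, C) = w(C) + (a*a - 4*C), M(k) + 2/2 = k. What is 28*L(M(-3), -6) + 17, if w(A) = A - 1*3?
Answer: 885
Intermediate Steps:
M(k) = -1 + k
w(A) = -3 + A (w(A) = A - 3 = -3 + A)
L(a, C) = -3 + a² - 3*C (L(a, C) = (-3 + C) + (a*a - 4*C) = (-3 + C) + (a² - 4*C) = -3 + a² - 3*C)
28*L(M(-3), -6) + 17 = 28*(-3 + (-1 - 3)² - 3*(-6)) + 17 = 28*(-3 + (-4)² + 18) + 17 = 28*(-3 + 16 + 18) + 17 = 28*31 + 17 = 868 + 17 = 885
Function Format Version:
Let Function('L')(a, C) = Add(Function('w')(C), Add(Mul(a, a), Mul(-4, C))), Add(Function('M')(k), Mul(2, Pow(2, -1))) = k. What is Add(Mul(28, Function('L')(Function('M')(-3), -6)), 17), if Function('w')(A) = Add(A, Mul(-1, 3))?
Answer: 885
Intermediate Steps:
Function('M')(k) = Add(-1, k)
Function('w')(A) = Add(-3, A) (Function('w')(A) = Add(A, -3) = Add(-3, A))
Function('L')(a, C) = Add(-3, Pow(a, 2), Mul(-3, C)) (Function('L')(a, C) = Add(Add(-3, C), Add(Mul(a, a), Mul(-4, C))) = Add(Add(-3, C), Add(Pow(a, 2), Mul(-4, C))) = Add(-3, Pow(a, 2), Mul(-3, C)))
Add(Mul(28, Function('L')(Function('M')(-3), -6)), 17) = Add(Mul(28, Add(-3, Pow(Add(-1, -3), 2), Mul(-3, -6))), 17) = Add(Mul(28, Add(-3, Pow(-4, 2), 18)), 17) = Add(Mul(28, Add(-3, 16, 18)), 17) = Add(Mul(28, 31), 17) = Add(868, 17) = 885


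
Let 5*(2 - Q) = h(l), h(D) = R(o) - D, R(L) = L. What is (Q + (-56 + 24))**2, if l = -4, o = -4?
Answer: 900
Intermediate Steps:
h(D) = -4 - D
Q = 2 (Q = 2 - (-4 - 1*(-4))/5 = 2 - (-4 + 4)/5 = 2 - 1/5*0 = 2 + 0 = 2)
(Q + (-56 + 24))**2 = (2 + (-56 + 24))**2 = (2 - 32)**2 = (-30)**2 = 900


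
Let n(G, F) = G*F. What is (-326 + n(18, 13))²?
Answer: 8464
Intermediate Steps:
n(G, F) = F*G
(-326 + n(18, 13))² = (-326 + 13*18)² = (-326 + 234)² = (-92)² = 8464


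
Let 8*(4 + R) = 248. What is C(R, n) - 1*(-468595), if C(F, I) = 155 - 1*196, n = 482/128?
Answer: 468554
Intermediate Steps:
R = 27 (R = -4 + (⅛)*248 = -4 + 31 = 27)
n = 241/64 (n = 482*(1/128) = 241/64 ≈ 3.7656)
C(F, I) = -41 (C(F, I) = 155 - 196 = -41)
C(R, n) - 1*(-468595) = -41 - 1*(-468595) = -41 + 468595 = 468554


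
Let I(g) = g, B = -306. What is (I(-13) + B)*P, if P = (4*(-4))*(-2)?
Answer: -10208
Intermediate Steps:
P = 32 (P = -16*(-2) = 32)
(I(-13) + B)*P = (-13 - 306)*32 = -319*32 = -10208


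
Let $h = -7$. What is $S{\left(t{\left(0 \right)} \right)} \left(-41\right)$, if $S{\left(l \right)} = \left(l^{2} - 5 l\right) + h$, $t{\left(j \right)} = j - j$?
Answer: $287$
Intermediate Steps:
$t{\left(j \right)} = 0$
$S{\left(l \right)} = -7 + l^{2} - 5 l$ ($S{\left(l \right)} = \left(l^{2} - 5 l\right) - 7 = -7 + l^{2} - 5 l$)
$S{\left(t{\left(0 \right)} \right)} \left(-41\right) = \left(-7 + 0^{2} - 0\right) \left(-41\right) = \left(-7 + 0 + 0\right) \left(-41\right) = \left(-7\right) \left(-41\right) = 287$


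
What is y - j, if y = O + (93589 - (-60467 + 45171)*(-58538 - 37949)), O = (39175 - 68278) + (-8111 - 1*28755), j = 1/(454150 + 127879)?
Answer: -858980242912429/582029 ≈ -1.4758e+9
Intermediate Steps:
j = 1/582029 ≈ 1.7181e-6
O = -65969 (O = -29103 + (-8111 - 28755) = -29103 - 36866 = -65969)
y = -1475837532 (y = -65969 + (93589 - (-60467 + 45171)*(-58538 - 37949)) = -65969 + (93589 - (-15296)*(-96487)) = -65969 + (93589 - 1*1475865152) = -65969 + (93589 - 1475865152) = -65969 - 1475771563 = -1475837532)
y - j = -1475837532 - 1*1/582029 = -1475837532 - 1/582029 = -858980242912429/582029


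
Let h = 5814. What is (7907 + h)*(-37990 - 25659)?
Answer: -873327929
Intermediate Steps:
(7907 + h)*(-37990 - 25659) = (7907 + 5814)*(-37990 - 25659) = 13721*(-63649) = -873327929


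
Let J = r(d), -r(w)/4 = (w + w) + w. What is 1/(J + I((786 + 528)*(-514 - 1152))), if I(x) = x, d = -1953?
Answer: -1/2165688 ≈ -4.6175e-7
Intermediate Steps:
r(w) = -12*w (r(w) = -4*((w + w) + w) = -4*(2*w + w) = -12*w)
J = 23436 (J = -12*(-1953) = 23436)
1/(J + I((786 + 528)*(-514 - 1152))) = 1/(23436 + (786 + 528)*(-514 - 1152)) = 1/(23436 + 1314*(-1666)) = 1/(23436 - 2189124) = 1/(-2165688) = -1/2165688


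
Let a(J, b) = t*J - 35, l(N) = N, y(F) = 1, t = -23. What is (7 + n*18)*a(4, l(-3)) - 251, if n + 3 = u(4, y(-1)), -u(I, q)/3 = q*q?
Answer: 12576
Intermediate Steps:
u(I, q) = -3*q**2 (u(I, q) = -3*q*q = -3*q**2)
n = -6 (n = -3 - 3*1**2 = -3 - 3*1 = -3 - 3 = -6)
a(J, b) = -35 - 23*J (a(J, b) = -23*J - 35 = -35 - 23*J)
(7 + n*18)*a(4, l(-3)) - 251 = (7 - 6*18)*(-35 - 23*4) - 251 = (7 - 108)*(-35 - 92) - 251 = -101*(-127) - 251 = 12827 - 251 = 12576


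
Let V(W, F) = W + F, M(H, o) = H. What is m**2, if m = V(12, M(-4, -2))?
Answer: 64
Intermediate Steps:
V(W, F) = F + W
m = 8 (m = -4 + 12 = 8)
m**2 = 8**2 = 64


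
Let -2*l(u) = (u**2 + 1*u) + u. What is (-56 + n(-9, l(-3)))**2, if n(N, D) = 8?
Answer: 2304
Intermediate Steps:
l(u) = -u - u**2/2 (l(u) = -((u**2 + 1*u) + u)/2 = -((u**2 + u) + u)/2 = -((u + u**2) + u)/2 = -(u**2 + 2*u)/2 = -u - u**2/2)
(-56 + n(-9, l(-3)))**2 = (-56 + 8)**2 = (-48)**2 = 2304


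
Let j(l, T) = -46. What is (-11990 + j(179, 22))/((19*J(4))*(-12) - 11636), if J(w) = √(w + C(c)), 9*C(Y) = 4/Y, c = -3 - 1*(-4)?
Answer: 2917727/2815947 - 38114*√10/2815947 ≈ 0.99334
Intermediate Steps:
c = 1 (c = -3 + 4 = 1)
C(Y) = 4/(9*Y) (C(Y) = (4/Y)/9 = 4/(9*Y))
J(w) = √(4/9 + w) (J(w) = √(w + (4/9)/1) = √(w + (4/9)*1) = √(w + 4/9) = √(4/9 + w))
(-11990 + j(179, 22))/((19*J(4))*(-12) - 11636) = (-11990 - 46)/((19*(√(4 + 9*4)/3))*(-12) - 11636) = -12036/((19*(√(4 + 36)/3))*(-12) - 11636) = -12036/((19*(√40/3))*(-12) - 11636) = -12036/((19*((2*√10)/3))*(-12) - 11636) = -12036/((19*(2*√10/3))*(-12) - 11636) = -12036/((38*√10/3)*(-12) - 11636) = -12036/(-152*√10 - 11636) = -12036/(-11636 - 152*√10)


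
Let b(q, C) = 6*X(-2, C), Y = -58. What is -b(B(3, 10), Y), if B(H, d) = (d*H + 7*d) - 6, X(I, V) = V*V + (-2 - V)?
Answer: -20520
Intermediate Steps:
X(I, V) = -2 + V² - V (X(I, V) = V² + (-2 - V) = -2 + V² - V)
B(H, d) = -6 + 7*d + H*d (B(H, d) = (H*d + 7*d) - 6 = (7*d + H*d) - 6 = -6 + 7*d + H*d)
b(q, C) = -12 - 6*C + 6*C² (b(q, C) = 6*(-2 + C² - C) = -12 - 6*C + 6*C²)
-b(B(3, 10), Y) = -(-12 - 6*(-58) + 6*(-58)²) = -(-12 + 348 + 6*3364) = -(-12 + 348 + 20184) = -1*20520 = -20520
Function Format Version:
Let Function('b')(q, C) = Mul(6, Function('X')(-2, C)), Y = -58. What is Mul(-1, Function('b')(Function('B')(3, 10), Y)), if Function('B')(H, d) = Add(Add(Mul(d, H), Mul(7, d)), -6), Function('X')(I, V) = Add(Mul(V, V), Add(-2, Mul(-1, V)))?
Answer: -20520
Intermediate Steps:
Function('X')(I, V) = Add(-2, Pow(V, 2), Mul(-1, V)) (Function('X')(I, V) = Add(Pow(V, 2), Add(-2, Mul(-1, V))) = Add(-2, Pow(V, 2), Mul(-1, V)))
Function('B')(H, d) = Add(-6, Mul(7, d), Mul(H, d)) (Function('B')(H, d) = Add(Add(Mul(H, d), Mul(7, d)), -6) = Add(Add(Mul(7, d), Mul(H, d)), -6) = Add(-6, Mul(7, d), Mul(H, d)))
Function('b')(q, C) = Add(-12, Mul(-6, C), Mul(6, Pow(C, 2))) (Function('b')(q, C) = Mul(6, Add(-2, Pow(C, 2), Mul(-1, C))) = Add(-12, Mul(-6, C), Mul(6, Pow(C, 2))))
Mul(-1, Function('b')(Function('B')(3, 10), Y)) = Mul(-1, Add(-12, Mul(-6, -58), Mul(6, Pow(-58, 2)))) = Mul(-1, Add(-12, 348, Mul(6, 3364))) = Mul(-1, Add(-12, 348, 20184)) = Mul(-1, 20520) = -20520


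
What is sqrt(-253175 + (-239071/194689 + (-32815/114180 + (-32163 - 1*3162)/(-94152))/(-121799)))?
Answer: I*sqrt(78036744517428811469938158673791406338)/17556506806778148 ≈ 503.17*I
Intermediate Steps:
sqrt(-253175 + (-239071/194689 + (-32815/114180 + (-32163 - 1*3162)/(-94152))/(-121799))) = sqrt(-253175 + (-239071*1/194689 + (-32815*1/114180 + (-32163 - 3162)*(-1/94152))*(-1/121799))) = sqrt(-253175 + (-239071/194689 + (-6563/22836 - 35325*(-1/94152))*(-1/121799))) = sqrt(-253175 + (-239071/194689 + (-6563/22836 + 11775/31384)*(-1/121799))) = sqrt(-253175 + (-239071/194689 + (15730177/179171256)*(-1/121799))) = sqrt(-253175 + (-239071/194689 - 15730177/21822879809544)) = sqrt(-253175 - 474292796494538507/386243149749119256) = sqrt(-97787583730529762176307/386243149749119256) = I*sqrt(78036744517428811469938158673791406338)/17556506806778148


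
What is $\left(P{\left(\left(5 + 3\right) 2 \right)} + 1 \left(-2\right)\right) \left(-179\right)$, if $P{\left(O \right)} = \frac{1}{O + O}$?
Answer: $\frac{11277}{32} \approx 352.41$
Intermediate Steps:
$P{\left(O \right)} = \frac{1}{2 O}$
$\left(P{\left(\left(5 + 3\right) 2 \right)} + 1 \left(-2\right)\right) \left(-179\right) = \left(\frac{1}{2 \left(5 + 3\right) 2} + 1 \left(-2\right)\right) \left(-179\right) = \left(\frac{1}{2 \cdot 8 \cdot 2} - 2\right) \left(-179\right) = \left(\frac{1}{2 \cdot 16} - 2\right) \left(-179\right) = \left(\frac{1}{2} \cdot \frac{1}{16} - 2\right) \left(-179\right) = \left(\frac{1}{32} - 2\right) \left(-179\right) = \left(- \frac{63}{32}\right) \left(-179\right) = \frac{11277}{32}$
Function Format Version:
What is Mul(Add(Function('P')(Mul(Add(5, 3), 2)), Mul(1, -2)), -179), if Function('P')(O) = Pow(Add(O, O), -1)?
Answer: Rational(11277, 32) ≈ 352.41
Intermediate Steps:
Function('P')(O) = Mul(Rational(1, 2), Pow(O, -1)) (Function('P')(O) = Pow(Mul(2, O), -1) = Mul(Rational(1, 2), Pow(O, -1)))
Mul(Add(Function('P')(Mul(Add(5, 3), 2)), Mul(1, -2)), -179) = Mul(Add(Mul(Rational(1, 2), Pow(Mul(Add(5, 3), 2), -1)), Mul(1, -2)), -179) = Mul(Add(Mul(Rational(1, 2), Pow(Mul(8, 2), -1)), -2), -179) = Mul(Add(Mul(Rational(1, 2), Pow(16, -1)), -2), -179) = Mul(Add(Mul(Rational(1, 2), Rational(1, 16)), -2), -179) = Mul(Add(Rational(1, 32), -2), -179) = Mul(Rational(-63, 32), -179) = Rational(11277, 32)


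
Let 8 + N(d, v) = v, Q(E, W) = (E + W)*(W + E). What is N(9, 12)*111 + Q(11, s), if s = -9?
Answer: 448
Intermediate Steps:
Q(E, W) = (E + W)**2 (Q(E, W) = (E + W)*(E + W) = (E + W)**2)
N(d, v) = -8 + v
N(9, 12)*111 + Q(11, s) = (-8 + 12)*111 + (11 - 9)**2 = 4*111 + 2**2 = 444 + 4 = 448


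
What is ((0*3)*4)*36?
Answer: 0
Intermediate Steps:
((0*3)*4)*36 = (0*4)*36 = 0*36 = 0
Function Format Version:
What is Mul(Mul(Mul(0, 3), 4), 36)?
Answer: 0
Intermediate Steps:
Mul(Mul(Mul(0, 3), 4), 36) = Mul(Mul(0, 4), 36) = Mul(0, 36) = 0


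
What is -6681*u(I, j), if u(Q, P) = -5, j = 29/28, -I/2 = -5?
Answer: 33405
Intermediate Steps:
I = 10 (I = -2*(-5) = 10)
j = 29/28 (j = 29*(1/28) = 29/28 ≈ 1.0357)
-6681*u(I, j) = -6681*(-5) = 33405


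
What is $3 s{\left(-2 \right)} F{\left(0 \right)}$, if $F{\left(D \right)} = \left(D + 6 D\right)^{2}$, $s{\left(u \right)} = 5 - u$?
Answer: $0$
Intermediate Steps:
$F{\left(D \right)} = 49 D^{2}$ ($F{\left(D \right)} = \left(7 D\right)^{2} = 49 D^{2}$)
$3 s{\left(-2 \right)} F{\left(0 \right)} = 3 \left(5 - -2\right) 49 \cdot 0^{2} = 3 \left(5 + 2\right) 49 \cdot 0 = 3 \cdot 7 \cdot 0 = 21 \cdot 0 = 0$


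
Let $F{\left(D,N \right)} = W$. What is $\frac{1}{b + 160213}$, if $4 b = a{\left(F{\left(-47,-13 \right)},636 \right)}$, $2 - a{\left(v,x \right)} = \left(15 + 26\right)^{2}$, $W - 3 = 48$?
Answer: $\frac{4}{639173} \approx 6.2581 \cdot 10^{-6}$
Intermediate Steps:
$W = 51$ ($W = 3 + 48 = 51$)
$F{\left(D,N \right)} = 51$
$a{\left(v,x \right)} = -1679$ ($a{\left(v,x \right)} = 2 - \left(15 + 26\right)^{2} = 2 - 41^{2} = 2 - 1681 = -1679$)
$b = - \frac{1679}{4}$ ($b = \frac{1}{4} \left(-1679\right) = - \frac{1679}{4} \approx -419.75$)
$\frac{1}{b + 160213} = \frac{1}{- \frac{1679}{4} + 160213} = \frac{1}{\frac{639173}{4}} = \frac{4}{639173}$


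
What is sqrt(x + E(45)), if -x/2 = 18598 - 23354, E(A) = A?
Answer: sqrt(9557) ≈ 97.760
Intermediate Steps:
x = 9512 (x = -2*(18598 - 23354) = -2*(-4756) = 9512)
sqrt(x + E(45)) = sqrt(9512 + 45) = sqrt(9557)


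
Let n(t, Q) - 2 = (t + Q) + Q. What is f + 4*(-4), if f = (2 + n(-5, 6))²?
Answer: 105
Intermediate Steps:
n(t, Q) = 2 + t + 2*Q (n(t, Q) = 2 + ((t + Q) + Q) = 2 + ((Q + t) + Q) = 2 + (t + 2*Q) = 2 + t + 2*Q)
f = 121 (f = (2 + (2 - 5 + 2*6))² = (2 + (2 - 5 + 12))² = (2 + 9)² = 11² = 121)
f + 4*(-4) = 121 + 4*(-4) = 121 - 16 = 105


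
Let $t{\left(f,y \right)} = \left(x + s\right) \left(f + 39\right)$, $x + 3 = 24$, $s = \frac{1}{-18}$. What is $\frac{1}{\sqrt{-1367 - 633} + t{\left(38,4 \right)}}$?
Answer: $\frac{522522}{843330841} - \frac{6480 i \sqrt{5}}{843330841} \approx 0.00061959 - 1.7182 \cdot 10^{-5} i$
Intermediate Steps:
$s = - \frac{1}{18} \approx -0.055556$
$x = 21$ ($x = -3 + 24 = 21$)
$t{\left(f,y \right)} = \frac{4901}{6} + \frac{377 f}{18}$ ($t{\left(f,y \right)} = \left(21 - \frac{1}{18}\right) \left(f + 39\right) = \frac{377 \left(39 + f\right)}{18} = \frac{4901}{6} + \frac{377 f}{18}$)
$\frac{1}{\sqrt{-1367 - 633} + t{\left(38,4 \right)}} = \frac{1}{\sqrt{-1367 - 633} + \left(\frac{4901}{6} + \frac{377}{18} \cdot 38\right)} = \frac{1}{\sqrt{-2000} + \left(\frac{4901}{6} + \frac{7163}{9}\right)} = \frac{1}{20 i \sqrt{5} + \frac{29029}{18}} = \frac{1}{\frac{29029}{18} + 20 i \sqrt{5}}$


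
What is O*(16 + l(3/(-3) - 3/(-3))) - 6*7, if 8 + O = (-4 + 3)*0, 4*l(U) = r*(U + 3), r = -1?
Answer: -164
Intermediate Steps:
l(U) = -¾ - U/4 (l(U) = (-(U + 3))/4 = (-(3 + U))/4 = (-3 - U)/4 = -¾ - U/4)
O = -8 (O = -8 + (-4 + 3)*0 = -8 - 1*0 = -8 + 0 = -8)
O*(16 + l(3/(-3) - 3/(-3))) - 6*7 = -8*(16 + (-¾ - (3/(-3) - 3/(-3))/4)) - 6*7 = -8*(16 + (-¾ - (3*(-⅓) - 3*(-⅓))/4)) - 42 = -8*(16 + (-¾ - (-1 + 1)/4)) - 42 = -8*(16 + (-¾ - ¼*0)) - 42 = -8*(16 + (-¾ + 0)) - 42 = -8*(16 - ¾) - 42 = -8*61/4 - 42 = -122 - 42 = -164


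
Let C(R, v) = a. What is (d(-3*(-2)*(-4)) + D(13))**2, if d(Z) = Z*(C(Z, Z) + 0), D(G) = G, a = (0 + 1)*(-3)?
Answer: 7225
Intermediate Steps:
a = -3 (a = 1*(-3) = -3)
C(R, v) = -3
d(Z) = -3*Z (d(Z) = Z*(-3 + 0) = Z*(-3) = -3*Z)
(d(-3*(-2)*(-4)) + D(13))**2 = (-3*(-3*(-2))*(-4) + 13)**2 = (-18*(-4) + 13)**2 = (-3*(-24) + 13)**2 = (72 + 13)**2 = 85**2 = 7225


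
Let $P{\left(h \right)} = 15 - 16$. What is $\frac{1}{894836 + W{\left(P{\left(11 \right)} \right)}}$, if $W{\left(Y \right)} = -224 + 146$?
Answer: $\frac{1}{894758} \approx 1.1176 \cdot 10^{-6}$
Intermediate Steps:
$P{\left(h \right)} = -1$ ($P{\left(h \right)} = 15 - 16 = -1$)
$W{\left(Y \right)} = -78$
$\frac{1}{894836 + W{\left(P{\left(11 \right)} \right)}} = \frac{1}{894836 - 78} = \frac{1}{894758}$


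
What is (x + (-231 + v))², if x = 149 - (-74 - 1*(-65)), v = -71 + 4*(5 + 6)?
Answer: 10000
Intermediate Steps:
v = -27 (v = -71 + 4*11 = -71 + 44 = -27)
x = 158 (x = 149 - (-74 + 65) = 149 - 1*(-9) = 149 + 9 = 158)
(x + (-231 + v))² = (158 + (-231 - 27))² = (158 - 258)² = (-100)² = 10000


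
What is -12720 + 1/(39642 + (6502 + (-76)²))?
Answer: -660422399/51920 ≈ -12720.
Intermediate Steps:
-12720 + 1/(39642 + (6502 + (-76)²)) = -12720 + 1/(39642 + (6502 + 5776)) = -12720 + 1/(39642 + 12278) = -12720 + 1/51920 = -660422399/51920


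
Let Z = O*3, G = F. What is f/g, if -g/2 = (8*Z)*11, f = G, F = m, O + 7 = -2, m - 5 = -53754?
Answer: -53749/4752 ≈ -11.311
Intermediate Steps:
m = -53749 (m = 5 - 53754 = -53749)
O = -9 (O = -7 - 2 = -9)
F = -53749
G = -53749
f = -53749
Z = -27 (Z = -9*3 = -27)
g = 4752 (g = -2*8*(-27)*11 = -(-432)*11 = -2*(-2376) = 4752)
f/g = -53749/4752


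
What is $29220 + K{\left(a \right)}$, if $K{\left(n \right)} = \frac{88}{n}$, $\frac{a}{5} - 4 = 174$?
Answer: $\frac{13002944}{445} \approx 29220.0$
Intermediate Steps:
$a = 890$ ($a = 20 + 5 \cdot 174 = 20 + 870 = 890$)
$29220 + K{\left(a \right)} = 29220 + \frac{88}{890} = 29220 + 88 \cdot \frac{1}{890} = 29220 + \frac{44}{445} = \frac{13002944}{445}$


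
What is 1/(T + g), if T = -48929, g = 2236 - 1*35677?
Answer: -1/82370 ≈ -1.2140e-5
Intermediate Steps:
g = -33441 (g = 2236 - 35677 = -33441)
1/(T + g) = 1/(-48929 - 33441) = 1/(-82370) = -1/82370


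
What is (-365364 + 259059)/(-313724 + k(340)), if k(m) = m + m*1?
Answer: 1865/5492 ≈ 0.33958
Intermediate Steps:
k(m) = 2*m (k(m) = m + m = 2*m)
(-365364 + 259059)/(-313724 + k(340)) = (-365364 + 259059)/(-313724 + 2*340) = -106305/(-313724 + 680) = -106305/(-313044) = -106305*(-1/313044) = 1865/5492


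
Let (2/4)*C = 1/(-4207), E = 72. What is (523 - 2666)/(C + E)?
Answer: -9015601/302902 ≈ -29.764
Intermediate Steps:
C = -2/4207 (C = 2/(-4207) = 2*(-1/4207) = -2/4207 ≈ -0.00047540)
(523 - 2666)/(C + E) = (523 - 2666)/(-2/4207 + 72) = -2143/302902/4207 = -2143*4207/302902 = -9015601/302902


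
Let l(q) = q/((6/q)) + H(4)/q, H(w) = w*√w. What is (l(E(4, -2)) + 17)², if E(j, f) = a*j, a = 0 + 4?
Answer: 130321/36 ≈ 3620.0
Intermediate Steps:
H(w) = w^(3/2)
a = 4
E(j, f) = 4*j
l(q) = 8/q + q²/6 (l(q) = q/((6/q)) + 4^(3/2)/q = q*(q/6) + 8/q = q²/6 + 8/q = 8/q + q²/6)
(l(E(4, -2)) + 17)² = ((48 + (4*4)³)/(6*((4*4))) + 17)² = ((⅙)*(48 + 16³)/16 + 17)² = ((⅙)*(1/16)*(48 + 4096) + 17)² = ((⅙)*(1/16)*4144 + 17)² = (259/6 + 17)² = (361/6)² = 130321/36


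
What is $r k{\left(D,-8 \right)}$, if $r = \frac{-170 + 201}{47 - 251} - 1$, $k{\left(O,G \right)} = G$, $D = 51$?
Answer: $\frac{470}{51} \approx 9.2157$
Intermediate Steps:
$r = - \frac{235}{204}$ ($r = \frac{31}{-204} - 1 = 31 \left(- \frac{1}{204}\right) - 1 = - \frac{31}{204} - 1 = - \frac{235}{204} \approx -1.152$)
$r k{\left(D,-8 \right)} = \left(- \frac{235}{204}\right) \left(-8\right) = \frac{470}{51}$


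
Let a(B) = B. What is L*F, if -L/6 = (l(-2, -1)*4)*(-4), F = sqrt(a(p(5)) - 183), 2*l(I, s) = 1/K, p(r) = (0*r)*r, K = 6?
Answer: 8*I*sqrt(183) ≈ 108.22*I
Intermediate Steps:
p(r) = 0 (p(r) = 0*r = 0)
l(I, s) = 1/12 (l(I, s) = (1/2)/6 = (1/2)*(1/6) = 1/12)
F = I*sqrt(183) (F = sqrt(0 - 183) = sqrt(-183) = I*sqrt(183) ≈ 13.528*I)
L = 8 (L = -6*(1/12)*4*(-4) = -2*(-4) = -6*(-4/3) = 8)
L*F = 8*(I*sqrt(183)) = 8*I*sqrt(183)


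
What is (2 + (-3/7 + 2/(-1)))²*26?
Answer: 234/49 ≈ 4.7755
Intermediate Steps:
(2 + (-3/7 + 2/(-1)))²*26 = (2 + (-3*⅐ + 2*(-1)))²*26 = (2 + (-3/7 - 2))²*26 = (2 - 17/7)²*26 = (-3/7)²*26 = (9/49)*26 = 234/49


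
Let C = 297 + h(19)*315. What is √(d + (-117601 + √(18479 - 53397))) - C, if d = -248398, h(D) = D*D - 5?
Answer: -112437 + √(-365999 + I*√34918) ≈ -1.1244e+5 + 604.98*I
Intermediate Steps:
h(D) = -5 + D² (h(D) = D² - 5 = -5 + D²)
C = 112437 (C = 297 + (-5 + 19²)*315 = 297 + (-5 + 361)*315 = 297 + 356*315 = 297 + 112140 = 112437)
√(d + (-117601 + √(18479 - 53397))) - C = √(-248398 + (-117601 + √(18479 - 53397))) - 1*112437 = √(-248398 + (-117601 + √(-34918))) - 112437 = √(-248398 + (-117601 + I*√34918)) - 112437 = √(-365999 + I*√34918) - 112437 = -112437 + √(-365999 + I*√34918)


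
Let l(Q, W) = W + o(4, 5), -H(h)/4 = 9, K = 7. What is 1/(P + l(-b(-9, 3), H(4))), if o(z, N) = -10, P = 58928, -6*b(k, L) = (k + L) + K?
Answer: 1/58882 ≈ 1.6983e-5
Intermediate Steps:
b(k, L) = -7/6 - L/6 - k/6 (b(k, L) = -((k + L) + 7)/6 = -((L + k) + 7)/6 = -(7 + L + k)/6 = -7/6 - L/6 - k/6)
H(h) = -36 (H(h) = -4*9 = -36)
l(Q, W) = -10 + W (l(Q, W) = W - 10 = -10 + W)
1/(P + l(-b(-9, 3), H(4))) = 1/(58928 + (-10 - 36)) = 1/(58928 - 46) = 1/58882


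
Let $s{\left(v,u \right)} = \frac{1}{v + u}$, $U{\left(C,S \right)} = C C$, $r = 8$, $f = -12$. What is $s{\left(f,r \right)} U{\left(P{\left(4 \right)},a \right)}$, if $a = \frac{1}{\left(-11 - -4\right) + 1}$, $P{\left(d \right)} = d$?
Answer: $-4$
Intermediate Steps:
$a = - \frac{1}{6}$ ($a = \frac{1}{\left(-11 + 4\right) + 1} = \frac{1}{-7 + 1} = \frac{1}{-6} = - \frac{1}{6} \approx -0.16667$)
$U{\left(C,S \right)} = C^{2}$
$s{\left(v,u \right)} = \frac{1}{u + v}$
$s{\left(f,r \right)} U{\left(P{\left(4 \right)},a \right)} = \frac{4^{2}}{8 - 12} = \frac{1}{-4} \cdot 16 = \left(- \frac{1}{4}\right) 16 = -4$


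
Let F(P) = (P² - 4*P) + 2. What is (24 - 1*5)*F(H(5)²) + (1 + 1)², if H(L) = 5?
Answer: 10017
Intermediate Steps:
F(P) = 2 + P² - 4*P
(24 - 1*5)*F(H(5)²) + (1 + 1)² = (24 - 1*5)*(2 + (5²)² - 4*5²) + (1 + 1)² = (24 - 5)*(2 + 25² - 4*25) + 2² = 19*(2 + 625 - 100) + 4 = 19*527 + 4 = 10013 + 4 = 10017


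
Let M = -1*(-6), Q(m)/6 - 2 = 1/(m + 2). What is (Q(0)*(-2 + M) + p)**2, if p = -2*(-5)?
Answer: 4900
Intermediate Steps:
Q(m) = 12 + 6/(2 + m) (Q(m) = 12 + 6/(m + 2) = 12 + 6/(2 + m))
M = 6
p = 10
(Q(0)*(-2 + M) + p)**2 = ((6*(5 + 2*0)/(2 + 0))*(-2 + 6) + 10)**2 = ((6*(5 + 0)/2)*4 + 10)**2 = ((6*(1/2)*5)*4 + 10)**2 = (15*4 + 10)**2 = (60 + 10)**2 = 70**2 = 4900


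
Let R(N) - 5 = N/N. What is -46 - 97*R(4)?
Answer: -628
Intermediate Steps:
R(N) = 6 (R(N) = 5 + N/N = 5 + 1 = 6)
-46 - 97*R(4) = -46 - 97*6 = -46 - 582 = -628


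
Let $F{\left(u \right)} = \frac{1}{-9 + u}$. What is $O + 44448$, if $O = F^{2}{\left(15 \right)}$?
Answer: $\frac{1600129}{36} \approx 44448.0$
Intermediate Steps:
$O = \frac{1}{36}$ ($O = \left(\frac{1}{-9 + 15}\right)^{2} = \left(\frac{1}{6}\right)^{2} = \frac{1}{36} \approx 0.027778$)
$O + 44448 = \frac{1}{36} + 44448 = \frac{1600129}{36}$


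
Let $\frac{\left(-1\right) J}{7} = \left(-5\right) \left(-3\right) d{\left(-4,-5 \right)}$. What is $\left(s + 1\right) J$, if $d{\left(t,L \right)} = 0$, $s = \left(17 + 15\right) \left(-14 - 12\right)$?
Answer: $0$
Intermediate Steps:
$s = -832$ ($s = 32 \left(-26\right) = -832$)
$J = 0$ ($J = - 7 \left(-5\right) \left(-3\right) 0 = - 7 \cdot 15 \cdot 0 = \left(-7\right) 0 = 0$)
$\left(s + 1\right) J = \left(-832 + 1\right) 0 = \left(-831\right) 0 = 0$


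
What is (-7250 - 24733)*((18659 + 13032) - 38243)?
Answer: 209552616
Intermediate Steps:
(-7250 - 24733)*((18659 + 13032) - 38243) = -31983*(31691 - 38243) = -31983*(-6552) = 209552616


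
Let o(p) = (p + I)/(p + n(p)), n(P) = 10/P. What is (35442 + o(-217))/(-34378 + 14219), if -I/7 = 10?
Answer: -1669345037/949468741 ≈ -1.7582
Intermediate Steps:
I = -70 (I = -7*10 = -70)
o(p) = (-70 + p)/(p + 10/p) (o(p) = (p - 70)/(p + 10/p) = (-70 + p)/(p + 10/p))
(35442 + o(-217))/(-34378 + 14219) = (35442 - 217*(-70 - 217)/(10 + (-217)²))/(-34378 + 14219) = (35442 - 217*(-287)/(10 + 47089))/(-20159) = (35442 - 217*(-287)/47099)*(-1/20159) = (35442 - 217*1/47099*(-287))*(-1/20159) = (35442 + 62279/47099)*(-1/20159) = (1669345037/47099)*(-1/20159) = -1669345037/949468741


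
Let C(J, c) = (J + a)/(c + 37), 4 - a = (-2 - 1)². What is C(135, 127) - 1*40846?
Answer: -3349307/82 ≈ -40845.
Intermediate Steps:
a = -5 (a = 4 - (-2 - 1)² = 4 - 1*(-3)² = 4 - 1*9 = 4 - 9 = -5)
C(J, c) = (-5 + J)/(37 + c) (C(J, c) = (J - 5)/(c + 37) = (-5 + J)/(37 + c))
C(135, 127) - 1*40846 = (-5 + 135)/(37 + 127) - 1*40846 = 130/164 - 40846 = (1/164)*130 - 40846 = 65/82 - 40846 = -3349307/82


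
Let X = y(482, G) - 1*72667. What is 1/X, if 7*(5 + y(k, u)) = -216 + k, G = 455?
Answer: -1/72634 ≈ -1.3768e-5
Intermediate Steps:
y(k, u) = -251/7 + k/7 (y(k, u) = -5 + (-216 + k)/7 = -5 + (-216/7 + k/7) = -251/7 + k/7)
X = -72634 (X = (-251/7 + (1/7)*482) - 1*72667 = (-251/7 + 482/7) - 72667 = 33 - 72667 = -72634)
1/X = 1/(-72634) = -1/72634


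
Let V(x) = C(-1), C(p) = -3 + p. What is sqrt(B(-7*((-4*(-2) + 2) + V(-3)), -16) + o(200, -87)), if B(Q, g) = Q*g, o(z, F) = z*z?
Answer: 4*sqrt(2542) ≈ 201.67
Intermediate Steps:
o(z, F) = z**2
V(x) = -4 (V(x) = -3 - 1 = -4)
sqrt(B(-7*((-4*(-2) + 2) + V(-3)), -16) + o(200, -87)) = sqrt(-7*((-4*(-2) + 2) - 4)*(-16) + 200**2) = sqrt(-7*((8 + 2) - 4)*(-16) + 40000) = sqrt(-7*(10 - 4)*(-16) + 40000) = sqrt(-7*6*(-16) + 40000) = sqrt(-42*(-16) + 40000) = sqrt(672 + 40000) = sqrt(40672) = 4*sqrt(2542)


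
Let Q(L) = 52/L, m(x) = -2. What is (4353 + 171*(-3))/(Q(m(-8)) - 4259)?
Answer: -768/857 ≈ -0.89615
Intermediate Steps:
(4353 + 171*(-3))/(Q(m(-8)) - 4259) = (4353 + 171*(-3))/(52/(-2) - 4259) = (4353 - 513)/(52*(-½) - 4259) = 3840/(-26 - 4259) = 3840/(-4285) = 3840*(-1/4285) = -768/857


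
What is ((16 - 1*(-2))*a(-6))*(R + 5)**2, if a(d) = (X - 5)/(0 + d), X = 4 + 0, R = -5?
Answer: 0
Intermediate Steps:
X = 4
a(d) = -1/d (a(d) = (4 - 5)/(0 + d) = -1/d)
((16 - 1*(-2))*a(-6))*(R + 5)**2 = ((16 - 1*(-2))*(-1/(-6)))*(-5 + 5)**2 = ((16 + 2)*(-1*(-1/6)))*0**2 = (18*(1/6))*0 = 3*0 = 0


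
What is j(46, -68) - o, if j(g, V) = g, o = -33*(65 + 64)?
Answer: 4303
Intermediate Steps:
o = -4257 (o = -33*129 = -4257)
j(46, -68) - o = 46 - 1*(-4257) = 46 + 4257 = 4303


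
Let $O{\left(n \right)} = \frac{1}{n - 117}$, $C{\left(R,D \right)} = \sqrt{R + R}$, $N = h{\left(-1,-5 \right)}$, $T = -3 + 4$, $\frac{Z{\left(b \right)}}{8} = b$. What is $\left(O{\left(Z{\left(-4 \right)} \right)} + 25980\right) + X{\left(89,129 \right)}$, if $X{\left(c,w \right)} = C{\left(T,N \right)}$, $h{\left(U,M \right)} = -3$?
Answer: $\frac{3871019}{149} + \sqrt{2} \approx 25981.0$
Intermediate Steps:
$Z{\left(b \right)} = 8 b$
$T = 1$
$N = -3$
$C{\left(R,D \right)} = \sqrt{2} \sqrt{R}$ ($C{\left(R,D \right)} = \sqrt{2 R} = \sqrt{2} \sqrt{R}$)
$O{\left(n \right)} = \frac{1}{-117 + n}$
$X{\left(c,w \right)} = \sqrt{2}$ ($X{\left(c,w \right)} = \sqrt{2} \sqrt{1} = \sqrt{2} \cdot 1 = \sqrt{2}$)
$\left(O{\left(Z{\left(-4 \right)} \right)} + 25980\right) + X{\left(89,129 \right)} = \left(\frac{1}{-117 + 8 \left(-4\right)} + 25980\right) + \sqrt{2} = \left(\frac{1}{-117 - 32} + 25980\right) + \sqrt{2} = \left(\frac{1}{-149} + 25980\right) + \sqrt{2} = \left(- \frac{1}{149} + 25980\right) + \sqrt{2} = \frac{3871019}{149} + \sqrt{2}$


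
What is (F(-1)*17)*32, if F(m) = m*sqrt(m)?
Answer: -544*I ≈ -544.0*I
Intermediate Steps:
F(m) = m**(3/2)
(F(-1)*17)*32 = ((-1)**(3/2)*17)*32 = (-I*17)*32 = -17*I*32 = -544*I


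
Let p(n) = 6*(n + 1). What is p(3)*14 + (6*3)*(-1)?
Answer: 318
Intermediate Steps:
p(n) = 6 + 6*n (p(n) = 6*(1 + n) = 6 + 6*n)
p(3)*14 + (6*3)*(-1) = (6 + 6*3)*14 + (6*3)*(-1) = (6 + 18)*14 + 18*(-1) = 24*14 - 18 = 336 - 18 = 318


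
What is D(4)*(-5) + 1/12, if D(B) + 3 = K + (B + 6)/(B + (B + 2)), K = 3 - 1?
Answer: 1/12 ≈ 0.083333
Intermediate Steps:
K = 2
D(B) = -1 + (6 + B)/(2 + 2*B) (D(B) = -3 + (2 + (B + 6)/(B + (B + 2))) = -3 + (2 + (6 + B)/(B + (2 + B))) = -3 + (2 + (6 + B)/(2 + 2*B)) = -1 + (6 + B)/(2 + 2*B))
D(4)*(-5) + 1/12 = ((4 - 1*4)/(2*(1 + 4)))*(-5) + 1/12 = ((½)*(4 - 4)/5)*(-5) + 1/12 = ((½)*(⅕)*0)*(-5) + 1/12 = 0*(-5) + 1/12 = 0 + 1/12 = 1/12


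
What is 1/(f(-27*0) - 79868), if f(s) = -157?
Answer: -1/80025 ≈ -1.2496e-5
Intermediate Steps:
1/(f(-27*0) - 79868) = 1/(-157 - 79868) = 1/(-80025) = -1/80025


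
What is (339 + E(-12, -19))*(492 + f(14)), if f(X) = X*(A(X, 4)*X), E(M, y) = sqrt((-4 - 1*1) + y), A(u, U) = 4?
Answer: 432564 + 2552*I*sqrt(6) ≈ 4.3256e+5 + 6251.1*I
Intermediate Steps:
E(M, y) = sqrt(-5 + y) (E(M, y) = sqrt((-4 - 1) + y) = sqrt(-5 + y))
f(X) = 4*X**2 (f(X) = X*(4*X) = 4*X**2)
(339 + E(-12, -19))*(492 + f(14)) = (339 + sqrt(-5 - 19))*(492 + 4*14**2) = (339 + sqrt(-24))*(492 + 4*196) = (339 + 2*I*sqrt(6))*(492 + 784) = (339 + 2*I*sqrt(6))*1276 = 432564 + 2552*I*sqrt(6)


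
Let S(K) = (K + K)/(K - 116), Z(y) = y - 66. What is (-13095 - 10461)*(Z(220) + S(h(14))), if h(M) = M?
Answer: -61559680/17 ≈ -3.6212e+6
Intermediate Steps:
Z(y) = -66 + y
S(K) = 2*K/(-116 + K) (S(K) = (2*K)/(-116 + K) = 2*K/(-116 + K))
(-13095 - 10461)*(Z(220) + S(h(14))) = (-13095 - 10461)*((-66 + 220) + 2*14/(-116 + 14)) = -23556*(154 + 2*14/(-102)) = -23556*(154 + 2*14*(-1/102)) = -23556*(154 - 14/51) = -23556*7840/51 = -61559680/17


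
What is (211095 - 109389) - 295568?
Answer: -193862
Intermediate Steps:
(211095 - 109389) - 295568 = 101706 - 295568 = -193862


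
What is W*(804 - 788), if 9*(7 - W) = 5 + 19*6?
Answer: -896/9 ≈ -99.556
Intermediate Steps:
W = -56/9 (W = 7 - (5 + 19*6)/9 = 7 - (5 + 114)/9 = 7 - 1/9*119 = 7 - 119/9 = -56/9 ≈ -6.2222)
W*(804 - 788) = -56*(804 - 788)/9 = -56/9*16 = -896/9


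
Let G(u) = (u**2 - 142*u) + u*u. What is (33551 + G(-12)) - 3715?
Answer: 31828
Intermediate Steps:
G(u) = -142*u + 2*u**2 (G(u) = (u**2 - 142*u) + u**2 = -142*u + 2*u**2)
(33551 + G(-12)) - 3715 = (33551 + 2*(-12)*(-71 - 12)) - 3715 = (33551 + 2*(-12)*(-83)) - 3715 = (33551 + 1992) - 3715 = 35543 - 3715 = 31828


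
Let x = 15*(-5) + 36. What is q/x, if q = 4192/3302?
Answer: -2096/64389 ≈ -0.032552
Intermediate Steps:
q = 2096/1651 (q = 4192*(1/3302) = 2096/1651 ≈ 1.2695)
x = -39 (x = -75 + 36 = -39)
q/x = (2096/1651)/(-39) = (2096/1651)*(-1/39) = -2096/64389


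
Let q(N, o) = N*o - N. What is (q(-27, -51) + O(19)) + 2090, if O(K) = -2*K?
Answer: 3456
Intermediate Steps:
q(N, o) = -N + N*o
(q(-27, -51) + O(19)) + 2090 = (-27*(-1 - 51) - 2*19) + 2090 = (-27*(-52) - 38) + 2090 = (1404 - 38) + 2090 = 1366 + 2090 = 3456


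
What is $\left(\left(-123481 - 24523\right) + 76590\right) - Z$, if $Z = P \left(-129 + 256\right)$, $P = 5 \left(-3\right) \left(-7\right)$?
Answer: $-84749$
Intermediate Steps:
$P = 105$ ($P = \left(-15\right) \left(-7\right) = 105$)
$Z = 13335$ ($Z = 105 \left(-129 + 256\right) = 105 \cdot 127 = 13335$)
$\left(\left(-123481 - 24523\right) + 76590\right) - Z = \left(\left(-123481 - 24523\right) + 76590\right) - 13335 = \left(-148004 + 76590\right) - 13335 = -71414 - 13335 = -84749$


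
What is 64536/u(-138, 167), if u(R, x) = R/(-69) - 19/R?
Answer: 8905968/295 ≈ 30190.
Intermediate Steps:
u(R, x) = -19/R - R/69 (u(R, x) = R*(-1/69) - 19/R = -R/69 - 19/R = -19/R - R/69)
64536/u(-138, 167) = 64536/(-19/(-138) - 1/69*(-138)) = 64536/(-19*(-1/138) + 2) = 64536/(19/138 + 2) = 64536/(295/138) = 64536*(138/295) = 8905968/295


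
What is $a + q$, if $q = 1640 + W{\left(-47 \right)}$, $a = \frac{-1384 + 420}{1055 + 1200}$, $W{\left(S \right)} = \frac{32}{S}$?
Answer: $\frac{173697932}{105985} \approx 1638.9$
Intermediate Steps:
$a = - \frac{964}{2255} \approx -0.42749$
$q = \frac{77048}{47}$ ($q = 1640 + \frac{32}{-47} = 1640 + 32 \left(- \frac{1}{47}\right) = 1640 - \frac{32}{47} = \frac{77048}{47} \approx 1639.3$)
$a + q = - \frac{964}{2255} + \frac{77048}{47} = \frac{173697932}{105985}$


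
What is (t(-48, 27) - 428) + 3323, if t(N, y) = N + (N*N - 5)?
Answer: 5146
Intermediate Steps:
t(N, y) = -5 + N + N**2 (t(N, y) = N + (N**2 - 5) = N + (-5 + N**2) = -5 + N + N**2)
(t(-48, 27) - 428) + 3323 = ((-5 - 48 + (-48)**2) - 428) + 3323 = ((-5 - 48 + 2304) - 428) + 3323 = (2251 - 428) + 3323 = 1823 + 3323 = 5146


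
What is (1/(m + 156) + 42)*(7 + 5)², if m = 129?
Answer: 574608/95 ≈ 6048.5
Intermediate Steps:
(1/(m + 156) + 42)*(7 + 5)² = (1/(129 + 156) + 42)*(7 + 5)² = (1/285 + 42)*12² = (1/285 + 42)*144 = (11971/285)*144 = 574608/95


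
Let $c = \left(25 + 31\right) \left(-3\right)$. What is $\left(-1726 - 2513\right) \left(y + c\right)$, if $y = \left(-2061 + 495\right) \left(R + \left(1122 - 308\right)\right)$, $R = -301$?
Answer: $3406146714$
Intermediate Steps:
$y = -803358$ ($y = \left(-2061 + 495\right) \left(-301 + \left(1122 - 308\right)\right) = - 1566 \left(-301 + \left(1122 - 308\right)\right) = - 1566 \left(-301 + 814\right) = \left(-1566\right) 513 = -803358$)
$c = -168$ ($c = 56 \left(-3\right) = -168$)
$\left(-1726 - 2513\right) \left(y + c\right) = \left(-1726 - 2513\right) \left(-803358 - 168\right) = \left(-4239\right) \left(-803526\right) = 3406146714$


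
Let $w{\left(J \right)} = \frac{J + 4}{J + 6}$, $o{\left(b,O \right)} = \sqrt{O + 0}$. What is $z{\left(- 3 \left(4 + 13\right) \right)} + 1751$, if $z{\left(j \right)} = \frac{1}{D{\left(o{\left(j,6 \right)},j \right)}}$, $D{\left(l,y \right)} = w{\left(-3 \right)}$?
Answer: $1754$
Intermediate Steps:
$o{\left(b,O \right)} = \sqrt{O}$
$w{\left(J \right)} = \frac{4 + J}{6 + J}$
$D{\left(l,y \right)} = \frac{1}{3}$ ($D{\left(l,y \right)} = \frac{4 - 3}{6 - 3} = \frac{1}{3} \cdot 1 = \frac{1}{3}$)
$z{\left(j \right)} = 3$ ($z{\left(j \right)} = \frac{1}{\frac{1}{3}} = 3$)
$z{\left(- 3 \left(4 + 13\right) \right)} + 1751 = 3 + 1751 = 1754$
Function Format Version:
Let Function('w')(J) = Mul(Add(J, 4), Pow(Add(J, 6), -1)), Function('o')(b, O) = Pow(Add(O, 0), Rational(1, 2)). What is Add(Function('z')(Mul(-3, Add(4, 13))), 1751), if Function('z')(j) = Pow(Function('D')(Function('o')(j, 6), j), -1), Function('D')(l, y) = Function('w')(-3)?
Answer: 1754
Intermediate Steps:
Function('o')(b, O) = Pow(O, Rational(1, 2))
Function('w')(J) = Mul(Pow(Add(6, J), -1), Add(4, J)) (Function('w')(J) = Mul(Add(4, J), Pow(Add(6, J), -1)) = Mul(Pow(Add(6, J), -1), Add(4, J)))
Function('D')(l, y) = Rational(1, 3) (Function('D')(l, y) = Mul(Pow(Add(6, -3), -1), Add(4, -3)) = Mul(Pow(3, -1), 1) = Mul(Rational(1, 3), 1) = Rational(1, 3))
Function('z')(j) = 3 (Function('z')(j) = Pow(Rational(1, 3), -1) = 3)
Add(Function('z')(Mul(-3, Add(4, 13))), 1751) = Add(3, 1751) = 1754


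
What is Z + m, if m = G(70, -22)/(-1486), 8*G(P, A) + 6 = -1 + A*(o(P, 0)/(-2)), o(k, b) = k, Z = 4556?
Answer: 54160965/11888 ≈ 4555.9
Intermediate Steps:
G(P, A) = -7/8 - A*P/16 (G(P, A) = -¾ + (-1 + A*(P/(-2)))/8 = -¾ + (-1 + A*(P*(-½)))/8 = -¾ + (-1 + A*(-P/2))/8 = -¾ + (-1 - A*P/2)/8 = -¾ + (-⅛ - A*P/16) = -7/8 - A*P/16)
m = -763/11888 (m = (-7/8 - 1/16*(-22)*70)/(-1486) = (-7/8 + 385/4)*(-1/1486) = (763/8)*(-1/1486) = -763/11888 ≈ -0.064182)
Z + m = 4556 - 763/11888 = 54160965/11888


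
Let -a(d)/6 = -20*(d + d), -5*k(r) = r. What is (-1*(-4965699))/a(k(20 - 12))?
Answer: -1655233/128 ≈ -12932.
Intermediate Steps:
k(r) = -r/5
a(d) = 240*d (a(d) = -(-120)*(d + d) = -(-120)*2*d = -(-240)*d = 240*d)
(-1*(-4965699))/a(k(20 - 12)) = (-1*(-4965699))/((240*(-(20 - 12)/5))) = 4965699/((240*(-⅕*8))) = 4965699/((240*(-8/5))) = 4965699/(-384) = 4965699*(-1/384) = -1655233/128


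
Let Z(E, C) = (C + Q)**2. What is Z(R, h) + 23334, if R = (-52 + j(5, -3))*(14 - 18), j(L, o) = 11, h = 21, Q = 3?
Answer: 23910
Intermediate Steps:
R = 164 (R = (-52 + 11)*(14 - 18) = -41*(-4) = 164)
Z(E, C) = (3 + C)**2 (Z(E, C) = (C + 3)**2 = (3 + C)**2)
Z(R, h) + 23334 = (3 + 21)**2 + 23334 = 24**2 + 23334 = 576 + 23334 = 23910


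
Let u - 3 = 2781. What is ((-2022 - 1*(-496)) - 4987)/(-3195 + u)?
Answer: 2171/137 ≈ 15.847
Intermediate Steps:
u = 2784 (u = 3 + 2781 = 2784)
((-2022 - 1*(-496)) - 4987)/(-3195 + u) = ((-2022 - 1*(-496)) - 4987)/(-3195 + 2784) = ((-2022 + 496) - 4987)/(-411) = (-1526 - 4987)*(-1/411) = -6513*(-1/411) = 2171/137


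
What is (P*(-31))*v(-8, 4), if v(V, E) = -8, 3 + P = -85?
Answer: -21824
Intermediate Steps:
P = -88 (P = -3 - 85 = -88)
(P*(-31))*v(-8, 4) = -88*(-31)*(-8) = 2728*(-8) = -21824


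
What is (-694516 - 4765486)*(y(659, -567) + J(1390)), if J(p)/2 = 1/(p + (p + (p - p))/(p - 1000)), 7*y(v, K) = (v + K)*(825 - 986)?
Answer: 627913366764812/54349 ≈ 1.1553e+10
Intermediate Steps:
y(v, K) = -23*K - 23*v (y(v, K) = ((v + K)*(825 - 986))/7 = ((K + v)*(-161))/7 = (-161*K - 161*v)/7 = -23*K - 23*v)
J(p) = 2/(p + p/(-1000 + p)) (J(p) = 2/(p + (p + (p - p))/(p - 1000)) = 2/(p + (p + 0)/(-1000 + p)) = 2/(p + p/(-1000 + p)))
(-694516 - 4765486)*(y(659, -567) + J(1390)) = (-694516 - 4765486)*((-23*(-567) - 23*659) + 2*(-1000 + 1390)/(1390*(-999 + 1390))) = -5460002*((13041 - 15157) + 2*(1/1390)*390/391) = -5460002*(-2116 + 2*(1/1390)*(1/391)*390) = -5460002*(-2116 + 78/54349) = -5460002*(-115002406/54349) = 627913366764812/54349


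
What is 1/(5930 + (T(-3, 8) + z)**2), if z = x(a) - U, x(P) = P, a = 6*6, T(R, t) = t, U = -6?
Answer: 1/8430 ≈ 0.00011862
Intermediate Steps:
a = 36
z = 42 (z = 36 - 1*(-6) = 36 + 6 = 42)
1/(5930 + (T(-3, 8) + z)**2) = 1/(5930 + (8 + 42)**2) = 1/(5930 + 50**2) = 1/(5930 + 2500) = 1/8430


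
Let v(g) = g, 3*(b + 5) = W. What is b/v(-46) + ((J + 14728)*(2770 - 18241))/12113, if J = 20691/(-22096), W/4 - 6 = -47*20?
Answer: -346872016973879/18467770512 ≈ -18783.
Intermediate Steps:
W = -3736 (W = 24 + 4*(-47*20) = 24 + 4*(-940) = 24 - 3760 = -3736)
b = -3751/3 (b = -5 + (1/3)*(-3736) = -5 - 3736/3 = -3751/3 ≈ -1250.3)
J = -20691/22096 (J = 20691*(-1/22096) = -20691/22096 ≈ -0.93641)
b/v(-46) + ((J + 14728)*(2770 - 18241))/12113 = -3751/3/(-46) + ((-20691/22096 + 14728)*(2770 - 18241))/12113 = -3751/3*(-1/46) + ((325409197/22096)*(-15471))*(1/12113) = 3751/138 - 5034405686787/22096*1/12113 = 3751/138 - 5034405686787/267648848 = -346872016973879/18467770512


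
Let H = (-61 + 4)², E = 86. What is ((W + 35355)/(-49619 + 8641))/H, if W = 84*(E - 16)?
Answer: -13745/44379174 ≈ -0.00030972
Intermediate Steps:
W = 5880 (W = 84*(86 - 16) = 84*70 = 5880)
H = 3249 (H = (-57)² = 3249)
((W + 35355)/(-49619 + 8641))/H = ((5880 + 35355)/(-49619 + 8641))/3249 = (41235/(-40978))*(1/3249) = (41235*(-1/40978))*(1/3249) = -41235/40978*1/3249 = -13745/44379174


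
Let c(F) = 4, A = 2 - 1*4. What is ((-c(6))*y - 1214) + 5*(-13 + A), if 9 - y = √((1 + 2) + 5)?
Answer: -1325 + 8*√2 ≈ -1313.7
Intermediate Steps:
A = -2 (A = 2 - 4 = -2)
y = 9 - 2*√2 (y = 9 - √((1 + 2) + 5) = 9 - √(3 + 5) = 9 - √8 = 9 - 2*√2 ≈ 6.1716)
((-c(6))*y - 1214) + 5*(-13 + A) = ((-1*4)*(9 - 2*√2) - 1214) + 5*(-13 - 2) = (-4*(9 - 2*√2) - 1214) + 5*(-15) = ((-36 + 8*√2) - 1214) - 75 = (-1250 + 8*√2) - 75 = -1325 + 8*√2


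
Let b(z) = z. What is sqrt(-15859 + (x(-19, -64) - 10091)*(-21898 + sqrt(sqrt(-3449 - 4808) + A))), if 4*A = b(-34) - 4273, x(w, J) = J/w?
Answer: sqrt(318955192524 - 7283270*sqrt(-4307 + 4*I*sqrt(8257)))/38 ≈ 14862.0 - 11.146*I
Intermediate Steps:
A = -4307/4 (A = (-34 - 4273)/4 = (1/4)*(-4307) = -4307/4 ≈ -1076.8)
sqrt(-15859 + (x(-19, -64) - 10091)*(-21898 + sqrt(sqrt(-3449 - 4808) + A))) = sqrt(-15859 + (-64/(-19) - 10091)*(-21898 + sqrt(sqrt(-3449 - 4808) - 4307/4))) = sqrt(-15859 + (-64*(-1/19) - 10091)*(-21898 + sqrt(sqrt(-8257) - 4307/4))) = sqrt(-15859 + (64/19 - 10091)*(-21898 + sqrt(I*sqrt(8257) - 4307/4))) = sqrt(-15859 - 191665*(-21898 + sqrt(-4307/4 + I*sqrt(8257)))/19) = sqrt(-15859 + (4197080170/19 - 191665*sqrt(-4307/4 + I*sqrt(8257))/19)) = sqrt(4196778849/19 - 191665*sqrt(-4307/4 + I*sqrt(8257))/19)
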